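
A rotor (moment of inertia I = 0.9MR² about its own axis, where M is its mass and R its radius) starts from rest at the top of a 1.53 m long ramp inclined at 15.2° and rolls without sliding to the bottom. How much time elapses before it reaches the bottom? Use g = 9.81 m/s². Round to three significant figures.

The moment of inertia is 0.9MR², giving k ≡ I/(MR²) = 0.9.
Translational: Mg sinθ − f = Ma. Rotational about the CM: fR = Iα = kMRa, so f = kMa.
Hence a = g sinθ/(1+k) = 9.81×sin15.2°/1.9 = 1.354 m/s².
With constant a from rest, t = √(2L/a) = √(2·1.53/1.354) ≈ 1.50 s.

t ≈ 1.50 s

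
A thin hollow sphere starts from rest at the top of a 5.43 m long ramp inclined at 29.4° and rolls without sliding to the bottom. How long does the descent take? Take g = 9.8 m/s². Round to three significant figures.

The moment of inertia is (2/3)MR², giving k ≡ I/(MR²) = 2/3.
Along the incline Mg sinθ − f = Ma, and torque about the center fR = Iα = kMR²(a/R) gives f = kMa.
Hence a = g sinθ/(1+k) = 9.8×sin29.4°/1.667 = 2.887 m/s².
With constant a from rest, t = √(2L/a) = √(2·5.43/2.887) ≈ 1.94 s.

t ≈ 1.94 s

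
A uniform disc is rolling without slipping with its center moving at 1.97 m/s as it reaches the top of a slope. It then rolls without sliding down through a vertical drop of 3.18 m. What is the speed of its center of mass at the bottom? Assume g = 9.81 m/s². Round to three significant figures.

With I = (1/2)MR², the ratio k = I/(MR²) is 0.5.
The rolling condition ω = v/R makes the rotational term ½I(v/R)² = ½kMv², so KE_total = ½(1+k)Mv² = (3/4)Mv².
Energy conservation: (3/4)Mv₀² + Mgh = (3/4)Mv², so v² = v₀² + 2gh/(1+k).
v = √(1.97² + 2×9.81×3.18/1.5) = √45.48 ≈ 6.74 m/s.

v ≈ 6.74 m/s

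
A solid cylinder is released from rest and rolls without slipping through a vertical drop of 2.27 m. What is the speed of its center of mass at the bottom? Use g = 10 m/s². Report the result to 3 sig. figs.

The moment of inertia is (1/2)MR², giving k ≡ I/(MR²) = 0.5.
Rolling without slipping gives ω = v/R, so the total kinetic energy is ½Mv² + ½Iω² = ½(1+k)Mv² = (3/4)Mv².
Setting Mgh = (3/4)Mv² gives v = √(2gh/(1+k)) = √(2·10·2.27/1.5) ≈ 5.50 m/s.

v ≈ 5.50 m/s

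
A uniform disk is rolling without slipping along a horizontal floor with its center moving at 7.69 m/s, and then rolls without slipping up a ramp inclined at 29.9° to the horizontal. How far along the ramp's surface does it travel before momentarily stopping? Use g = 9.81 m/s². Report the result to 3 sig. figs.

For this body I = (1/2)MR², i.e. k = I/(MR²) = 0.5.
Since it rolls without slipping, ω = v/R and KE = ½Mv² + ½Iω² = ½(1+k)Mv² = (3/4)Mv².
Setting this equal to Mgh gives the vertical rise h = (1+k)v₀²/(2g) = 1.5×7.69²/(2×9.81) = 4.521 m.
The distance along the slope is d = h/sinθ = 4.521/sin29.9° ≈ 9.07 m.

d ≈ 9.07 m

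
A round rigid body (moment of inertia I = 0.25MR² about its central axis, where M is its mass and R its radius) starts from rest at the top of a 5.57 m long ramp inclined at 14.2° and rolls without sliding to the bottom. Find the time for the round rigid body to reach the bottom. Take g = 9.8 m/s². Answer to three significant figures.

With I = 0.25MR², the ratio k = I/(MR²) is 0.25.
Along the incline Mg sinθ − f = Ma, and torque about the center fR = Iα = kMR²(a/R) gives f = kMa.
Hence a = g sinθ/(1+k) = 9.8×sin14.2°/1.25 = 1.923 m/s².
With constant a from rest, t = √(2L/a) = √(2·5.57/1.923) ≈ 2.41 s.

t ≈ 2.41 s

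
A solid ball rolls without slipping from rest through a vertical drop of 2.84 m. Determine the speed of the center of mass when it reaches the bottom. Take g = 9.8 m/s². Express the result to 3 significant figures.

v ≈ 6.31 m/s

The moment of inertia is (2/5)MR², giving k ≡ I/(MR²) = 0.4.
Rolling without slipping gives ω = v/R, so the total kinetic energy is ½Mv² + ½Iω² = ½(1+k)Mv² = (7/10)Mv².
Setting Mgh = (7/10)Mv² gives v = √(2gh/(1+k)) = √(2·9.8·2.84/1.4) ≈ 6.31 m/s.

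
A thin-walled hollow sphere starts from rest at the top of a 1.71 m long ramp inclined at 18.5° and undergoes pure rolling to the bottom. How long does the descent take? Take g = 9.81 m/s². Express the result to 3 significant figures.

Here I = (2/3)MR², so the shape factor k = I/(MR²) = 2/3.
Translational: Mg sinθ − f = Ma. Rotational about the CM: fR = Iα = kMRa, so f = kMa.
Hence a = g sinθ/(1+k) = 9.81×sin18.5°/1.667 = 1.868 m/s².
With constant a from rest, t = √(2L/a) = √(2·1.71/1.868) ≈ 1.35 s.

t ≈ 1.35 s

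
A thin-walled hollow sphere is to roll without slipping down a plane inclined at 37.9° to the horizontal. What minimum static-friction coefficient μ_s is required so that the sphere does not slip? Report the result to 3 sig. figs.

Here I = (2/3)MR², so the shape factor k = I/(MR²) = 2/3.
Along the incline Mg sinθ − f = Ma, and torque about the center fR = Iα = kMR²(a/R) gives f = kMa.
These give a = g sinθ/(1+k) and the required friction f = kMg sinθ/(1+k).
With N = Mg cosθ, the no-slip condition f ≤ μN gives μ_min = f/N = k tanθ/(1+k).
μ_min = (2/3) × tan37.9° / 1.667 ≈ 0.311.

μ_min ≈ 0.311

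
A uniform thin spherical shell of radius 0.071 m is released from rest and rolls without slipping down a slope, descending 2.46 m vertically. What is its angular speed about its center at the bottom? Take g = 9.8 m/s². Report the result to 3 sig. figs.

For this body I = (2/3)MR², i.e. k = I/(MR²) = 2/3.
Rolling without slipping gives ω = v/R, so the total kinetic energy is ½Mv² + ½Iω² = ½(1+k)Mv² = (5/6)Mv².
Energy conservation Mgh = ½(1+k)Mv² gives v = √(2gh/(1+k)) = √(2 × 9.8 × 2.46 / 1.667) = 5.379 m/s.
The angular speed follows from ω = v/R = 5.379/0.071 ≈ 75.8 rad/s.

ω ≈ 75.8 rad/s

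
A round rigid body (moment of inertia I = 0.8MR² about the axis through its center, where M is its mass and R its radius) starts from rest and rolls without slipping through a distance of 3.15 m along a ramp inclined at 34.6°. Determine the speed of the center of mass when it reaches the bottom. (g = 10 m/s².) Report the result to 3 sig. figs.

The moment of inertia is 0.8MR², giving k ≡ I/(MR²) = 0.8.
Rolling without slipping gives ω = v/R, so the total kinetic energy is ½Mv² + ½Iω² = ½(1+k)Mv² = (9/10)Mv².
The vertical drop is h = L sinθ = 3.15 × sin34.6° = 1.789 m.
Energy conservation: Mgh = (9/10)Mv², so v = √(2gh/(1+k)) = √(2 × 10 × 1.789 / 1.8) ≈ 4.46 m/s.

v ≈ 4.46 m/s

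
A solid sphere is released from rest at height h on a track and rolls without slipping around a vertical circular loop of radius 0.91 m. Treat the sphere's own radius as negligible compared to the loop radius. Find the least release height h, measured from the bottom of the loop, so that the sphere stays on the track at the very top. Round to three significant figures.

h_min ≈ 2.46 m

For this body I = (2/5)MR², i.e. k = I/(MR²) = 0.4.
At the top, contact is just lost when gravity alone supplies the centripetal force: Mg = Mv_top²/r, i.e. v_top² = gr.
With ω = v/R, the kinetic energy at speed v is ½(1+k)Mv² = (7/10)Mv².
Energy conservation from release (height h) to the top (height 2r): Mgh = Mg(2r) + (7/10)M·gr.
Thus h_min = 2r + (1+k)r/2 = r(2 + 1.4/2) = 0.91 × 2.7 ≈ 2.46 m.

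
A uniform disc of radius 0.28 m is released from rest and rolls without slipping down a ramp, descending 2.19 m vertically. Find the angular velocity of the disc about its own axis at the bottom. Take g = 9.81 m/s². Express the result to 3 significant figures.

Here I = (1/2)MR², so the shape factor k = I/(MR²) = 0.5.
The rolling condition ω = v/R makes the rotational term ½I(v/R)² = ½kMv², so KE_total = ½(1+k)Mv² = (3/4)Mv².
Energy conservation Mgh = ½(1+k)Mv² gives v = √(2gh/(1+k)) = √(2 × 9.81 × 2.19 / 1.5) = 5.352 m/s.
Then ω = v/R = 5.352 / 0.28 ≈ 19.1 rad/s.

ω ≈ 19.1 rad/s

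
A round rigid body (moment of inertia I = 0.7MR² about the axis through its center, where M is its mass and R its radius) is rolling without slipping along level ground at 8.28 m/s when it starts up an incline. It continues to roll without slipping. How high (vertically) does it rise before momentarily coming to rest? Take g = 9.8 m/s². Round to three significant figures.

With I = 0.7MR², the ratio k = I/(MR²) is 0.7.
The rolling condition ω = v/R makes the rotational term ½I(v/R)² = ½kMv², so KE_total = ½(1+k)Mv² = (17/20)Mv².
At the top the kinetic energy is zero, so (17/20)Mv₀² = Mgh.
Thus h = (1+k)v₀²/(2g) = 1.7 × 8.28² / (2 × 9.8) ≈ 5.95 m.

h ≈ 5.95 m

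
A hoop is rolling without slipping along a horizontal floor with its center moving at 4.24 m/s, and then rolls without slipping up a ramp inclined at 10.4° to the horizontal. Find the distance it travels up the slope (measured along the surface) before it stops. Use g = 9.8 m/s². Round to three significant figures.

For this body I = MR², i.e. k = I/(MR²) = 1.
Pure rolling means v = ωR; then KE = ½Mv² + ½I(v/R)² = ½(1+k)Mv² = Mv².
Setting this equal to Mgh gives the vertical rise h = (1+k)v₀²/(2g) = 2×4.24²/(2×9.8) = 1.834 m.
The distance along the slope is d = h/sinθ = 1.834/sin10.4° ≈ 10.2 m.

d ≈ 10.2 m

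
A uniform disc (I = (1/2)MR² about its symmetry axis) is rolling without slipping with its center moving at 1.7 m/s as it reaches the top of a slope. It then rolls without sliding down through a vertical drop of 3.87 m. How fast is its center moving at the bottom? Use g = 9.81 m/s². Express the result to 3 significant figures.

With I = (1/2)MR², the ratio k = I/(MR²) is 0.5.
Rolling without slipping gives ω = v/R, so the total kinetic energy is ½Mv² + ½Iω² = ½(1+k)Mv² = (3/4)Mv².
Conserving energy between top and bottom: (3/4)Mv² = (3/4)Mv₀² + Mgh, hence v² = v₀² + 2gh/(1+k).
v = √(1.7² + 2×9.81×3.87/1.5) = √53.51 ≈ 7.32 m/s.

v ≈ 7.32 m/s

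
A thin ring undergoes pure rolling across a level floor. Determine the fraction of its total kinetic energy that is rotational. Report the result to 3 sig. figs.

fraction ≈ 0.500

For this body I = MR², i.e. k = I/(MR²) = 1.
Since ω = v/R, the translational part is ½Mv² and the rotational part is ½I(v/R)² = ½kMv²; the total is ½(1+k)Mv².
The rotational fraction is therefore k/(1+k) = 1/2 ≈ 0.500.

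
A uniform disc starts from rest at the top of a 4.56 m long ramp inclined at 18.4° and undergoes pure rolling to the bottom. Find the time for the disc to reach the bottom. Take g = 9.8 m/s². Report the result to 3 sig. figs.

t ≈ 2.10 s

The moment of inertia is (1/2)MR², giving k ≡ I/(MR²) = 0.5.
Translational: Mg sinθ − f = Ma. Rotational about the CM: fR = Iα = kMRa, so f = kMa.
Hence a = g sinθ/(1+k) = 9.8×sin18.4°/1.5 = 2.062 m/s².
Starting from rest, L = ½at², so t = √(2L/a) = √(2×4.56/2.062) ≈ 2.10 s.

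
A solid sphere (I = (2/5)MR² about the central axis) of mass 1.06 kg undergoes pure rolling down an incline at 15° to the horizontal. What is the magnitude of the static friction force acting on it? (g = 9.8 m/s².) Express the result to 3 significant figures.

f ≈ 0.768 N

For this body I = (2/5)MR², i.e. k = I/(MR²) = 0.4.
Translational: Mg sinθ − f = Ma. Rotational about the CM: fR = Iα = kMRa, so f = kMa.
Combining, a = g sinθ/(1+k) and f = kMa = kMg sinθ/(1+k).
f = 0.4 × 1.06 × 9.8 × sin15° / 1.4 ≈ 0.768 N.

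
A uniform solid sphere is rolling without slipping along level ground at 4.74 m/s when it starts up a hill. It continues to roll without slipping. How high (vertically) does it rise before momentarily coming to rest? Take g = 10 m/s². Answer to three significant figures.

With I = (2/5)MR², the ratio k = I/(MR²) is 0.4.
Since it rolls without slipping, ω = v/R and KE = ½Mv² + ½Iω² = ½(1+k)Mv² = (7/10)Mv².
At the top the kinetic energy is zero, so (7/10)Mv₀² = Mgh.
Thus h = (1+k)v₀²/(2g) = 1.4 × 4.74² / (2 × 10) ≈ 1.57 m.

h ≈ 1.57 m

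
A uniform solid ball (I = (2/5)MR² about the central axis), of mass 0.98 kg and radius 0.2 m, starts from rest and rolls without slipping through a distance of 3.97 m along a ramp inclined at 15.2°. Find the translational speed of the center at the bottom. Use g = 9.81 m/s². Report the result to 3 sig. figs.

v ≈ 3.82 m/s

The moment of inertia is (2/5)MR², giving k ≡ I/(MR²) = 0.4.
Since it rolls without slipping, ω = v/R and KE = ½Mv² + ½Iω² = ½(1+k)Mv² = (7/10)Mv².
The vertical drop is h = L sinθ = 3.97 × sin15.2° = 1.041 m.
Energy conservation: Mgh = (7/10)Mv², so v = √(2gh/(1+k)) = √(2 × 9.81 × 1.041 / 1.4) ≈ 3.82 m/s.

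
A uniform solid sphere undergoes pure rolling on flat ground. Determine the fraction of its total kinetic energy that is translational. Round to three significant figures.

fraction ≈ 0.714

Here I = (2/5)MR², so the shape factor k = I/(MR²) = 0.4.
With ω = v/R, KE_trans = ½Mv² and KE_rot = ½Iω² = ½kMv², so KE_total = ½(1+k)Mv².
The translational fraction is therefore 1/(1+k) = 1/1.4 ≈ 0.714.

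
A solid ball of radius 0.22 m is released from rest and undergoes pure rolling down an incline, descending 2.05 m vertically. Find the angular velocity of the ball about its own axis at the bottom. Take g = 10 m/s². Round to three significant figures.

Here I = (2/5)MR², so the shape factor k = I/(MR²) = 0.4.
Since it rolls without slipping, ω = v/R and KE = ½Mv² + ½Iω² = ½(1+k)Mv² = (7/10)Mv².
Energy conservation Mgh = ½(1+k)Mv² gives v = √(2gh/(1+k)) = √(2 × 10 × 2.05 / 1.4) = 5.412 m/s.
The angular speed follows from ω = v/R = 5.412/0.22 ≈ 24.6 rad/s.

ω ≈ 24.6 rad/s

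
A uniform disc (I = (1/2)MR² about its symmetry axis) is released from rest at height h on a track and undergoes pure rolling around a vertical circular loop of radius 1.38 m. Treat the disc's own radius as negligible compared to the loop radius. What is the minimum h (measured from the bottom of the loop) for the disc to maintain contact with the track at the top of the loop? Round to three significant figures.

h_min ≈ 3.80 m

Here I = (1/2)MR², so the shape factor k = I/(MR²) = 0.5.
At the top, contact is just lost when gravity alone supplies the centripetal force: Mg = Mv_top²/r, i.e. v_top² = gr.
With ω = v/R, the kinetic energy at speed v is ½(1+k)Mv² = (3/4)Mv².
Energy conservation from release (height h) to the top (height 2r): Mgh = Mg(2r) + (3/4)M·gr.
Thus h_min = 2r + (1+k)r/2 = r(2 + 1.5/2) = 1.38 × 2.75 ≈ 3.80 m.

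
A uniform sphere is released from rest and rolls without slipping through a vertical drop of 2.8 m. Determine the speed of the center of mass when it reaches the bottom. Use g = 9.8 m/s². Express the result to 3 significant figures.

v ≈ 6.26 m/s

For this body I = (2/5)MR², i.e. k = I/(MR²) = 0.4.
The rolling condition ω = v/R makes the rotational term ½I(v/R)² = ½kMv², so KE_total = ½(1+k)Mv² = (7/10)Mv².
Setting Mgh = (7/10)Mv² gives v = √(2gh/(1+k)) = √(2·9.8·2.8/1.4) ≈ 6.26 m/s.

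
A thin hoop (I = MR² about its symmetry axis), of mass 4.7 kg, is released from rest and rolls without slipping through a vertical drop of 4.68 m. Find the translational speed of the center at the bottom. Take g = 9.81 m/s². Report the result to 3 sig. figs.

v ≈ 6.78 m/s

Here I = MR², so the shape factor k = I/(MR²) = 1.
Rolling without slipping gives ω = v/R, so the total kinetic energy is ½Mv² + ½Iω² = ½(1+k)Mv² = Mv².
Energy conservation: Mgh = Mv², so v = √(2gh/(1+k)) = √(2 × 9.81 × 4.68 / 2) ≈ 6.78 m/s.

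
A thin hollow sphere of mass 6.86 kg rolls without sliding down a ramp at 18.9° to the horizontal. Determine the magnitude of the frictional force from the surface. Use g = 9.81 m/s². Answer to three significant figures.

f ≈ 8.72 N

The moment of inertia is (2/3)MR², giving k ≡ I/(MR²) = 2/3.
Translational: Mg sinθ − f = Ma. Rotational about the CM: fR = Iα = kMRa, so f = kMa.
Combining, a = g sinθ/(1+k) and f = kMa = kMg sinθ/(1+k).
f = (2/3) × 6.86 × 9.81 × sin18.9° / 1.667 ≈ 8.72 N.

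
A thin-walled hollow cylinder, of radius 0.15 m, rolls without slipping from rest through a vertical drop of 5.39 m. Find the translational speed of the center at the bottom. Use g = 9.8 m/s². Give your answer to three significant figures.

Here I = MR², so the shape factor k = I/(MR²) = 1.
The rolling condition ω = v/R makes the rotational term ½I(v/R)² = ½kMv², so KE_total = ½(1+k)Mv² = Mv².
Energy conservation: Mgh = Mv², so v = √(2gh/(1+k)) = √(2 × 9.8 × 5.39 / 2) ≈ 7.27 m/s.

v ≈ 7.27 m/s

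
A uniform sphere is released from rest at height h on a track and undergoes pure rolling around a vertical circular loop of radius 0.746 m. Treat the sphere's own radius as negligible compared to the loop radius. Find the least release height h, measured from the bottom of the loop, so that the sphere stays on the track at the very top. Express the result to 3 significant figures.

h_min ≈ 2.01 m

With I = (2/5)MR², the ratio k = I/(MR²) is 0.4.
At the top of the loop, the minimum-contact condition is Mg = Mv_top²/r, so v_top² = gr.
With ω = v/R, the kinetic energy at speed v is ½(1+k)Mv² = (7/10)Mv².
Energy conservation from release (height h) to the top (height 2r): Mgh = Mg(2r) + (7/10)M·gr.
Thus h_min = 2r + (1+k)r/2 = r(2 + 1.4/2) = 0.746 × 2.7 ≈ 2.01 m.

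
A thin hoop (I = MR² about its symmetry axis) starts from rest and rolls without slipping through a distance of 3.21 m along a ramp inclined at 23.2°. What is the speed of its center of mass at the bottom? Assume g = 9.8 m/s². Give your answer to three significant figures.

The moment of inertia is MR², giving k ≡ I/(MR²) = 1.
Rolling without slipping gives ω = v/R, so the total kinetic energy is ½Mv² + ½Iω² = ½(1+k)Mv² = Mv².
The vertical drop is h = L sinθ = 3.21 × sin23.2° = 1.265 m.
Energy conservation: Mgh = Mv², so v = √(2gh/(1+k)) = √(2 × 9.8 × 1.265 / 2) ≈ 3.52 m/s.

v ≈ 3.52 m/s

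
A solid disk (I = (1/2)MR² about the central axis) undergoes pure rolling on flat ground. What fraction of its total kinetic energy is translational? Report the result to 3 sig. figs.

Here I = (1/2)MR², so the shape factor k = I/(MR²) = 0.5.
Since ω = v/R, the translational part is ½Mv² and the rotational part is ½I(v/R)² = ½kMv²; the total is ½(1+k)Mv².
The translational fraction is therefore 1/(1+k) = 1/1.5 ≈ 0.667.

fraction ≈ 0.667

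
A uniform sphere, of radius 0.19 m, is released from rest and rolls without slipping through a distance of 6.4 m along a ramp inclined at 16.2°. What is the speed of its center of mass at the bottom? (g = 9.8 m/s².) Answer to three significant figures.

The moment of inertia is (2/5)MR², giving k ≡ I/(MR²) = 0.4.
The rolling condition ω = v/R makes the rotational term ½I(v/R)² = ½kMv², so KE_total = ½(1+k)Mv² = (7/10)Mv².
The vertical drop is h = L sinθ = 6.4 × sin16.2° = 1.786 m.
Energy conservation: Mgh = (7/10)Mv², so v = √(2gh/(1+k)) = √(2 × 9.8 × 1.786 / 1.4) ≈ 5.00 m/s.

v ≈ 5.00 m/s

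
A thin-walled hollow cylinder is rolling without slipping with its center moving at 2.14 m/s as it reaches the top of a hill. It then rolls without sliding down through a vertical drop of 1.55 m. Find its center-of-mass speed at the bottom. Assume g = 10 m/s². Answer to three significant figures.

With I = MR², the ratio k = I/(MR²) is 1.
Since it rolls without slipping, ω = v/R and KE = ½Mv² + ½Iω² = ½(1+k)Mv² = Mv².
Conserving energy between top and bottom: Mv² = Mv₀² + Mgh, hence v² = v₀² + 2gh/(1+k).
v = √(2.14² + 2×10×1.55/2) = √20.08 ≈ 4.48 m/s.

v ≈ 4.48 m/s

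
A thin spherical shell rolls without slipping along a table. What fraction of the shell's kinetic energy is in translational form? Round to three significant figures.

With I = (2/3)MR², the ratio k = I/(MR²) is 2/3.
With ω = v/R, KE_trans = ½Mv² and KE_rot = ½Iω² = ½kMv², so KE_total = ½(1+k)Mv².
The translational fraction is therefore 1/(1+k) = 1/1.667 ≈ 0.600.

fraction ≈ 0.600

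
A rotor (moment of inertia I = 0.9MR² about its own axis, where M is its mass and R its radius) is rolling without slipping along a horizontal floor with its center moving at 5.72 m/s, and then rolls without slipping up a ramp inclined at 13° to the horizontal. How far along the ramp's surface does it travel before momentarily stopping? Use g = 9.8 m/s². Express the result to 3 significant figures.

d ≈ 14.1 m

The moment of inertia is 0.9MR², giving k ≡ I/(MR²) = 0.9.
Since it rolls without slipping, ω = v/R and KE = ½Mv² + ½Iω² = ½(1+k)Mv² = (19/20)Mv².
Setting this equal to Mgh gives the vertical rise h = (1+k)v₀²/(2g) = 1.9×5.72²/(2×9.8) = 3.172 m.
The distance along the slope is d = h/sinθ = 3.172/sin13° ≈ 14.1 m.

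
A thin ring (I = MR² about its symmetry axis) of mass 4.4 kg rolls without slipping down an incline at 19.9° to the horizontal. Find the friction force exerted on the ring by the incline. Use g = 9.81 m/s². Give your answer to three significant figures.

The moment of inertia is MR², giving k ≡ I/(MR²) = 1.
Translational: Mg sinθ − f = Ma. Rotational about the CM: fR = Iα = kMRa, so f = kMa.
Combining, a = g sinθ/(1+k) and f = kMa = kMg sinθ/(1+k).
f = 1 × 4.4 × 9.81 × sin19.9° / 2 ≈ 7.35 N.

f ≈ 7.35 N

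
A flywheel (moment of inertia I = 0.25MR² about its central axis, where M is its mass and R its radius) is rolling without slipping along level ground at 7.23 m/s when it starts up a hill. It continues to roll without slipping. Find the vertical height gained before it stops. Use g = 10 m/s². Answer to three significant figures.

h ≈ 3.27 m

For this body I = 0.25MR², i.e. k = I/(MR²) = 0.25.
Since it rolls without slipping, ω = v/R and KE = ½Mv² + ½Iω² = ½(1+k)Mv² = (5/8)Mv².
All of this converts to potential energy at the highest point: (5/8)Mv₀² = Mgh.
Thus h = (1+k)v₀²/(2g) = 1.25 × 7.23² / (2 × 10) ≈ 3.27 m.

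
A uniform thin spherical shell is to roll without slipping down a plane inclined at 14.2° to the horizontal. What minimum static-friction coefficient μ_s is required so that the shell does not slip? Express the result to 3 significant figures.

μ_min ≈ 0.101

For this body I = (2/3)MR², i.e. k = I/(MR²) = 2/3.
Translational: Mg sinθ − f = Ma. Rotational about the CM: fR = Iα = kMRa, so f = kMa.
These give a = g sinθ/(1+k) and the required friction f = kMg sinθ/(1+k).
The normal force is N = Mg cosθ, so μ_min = f/N = k tanθ/(1+k).
μ_min = (2/3) × tan14.2° / 1.667 ≈ 0.101.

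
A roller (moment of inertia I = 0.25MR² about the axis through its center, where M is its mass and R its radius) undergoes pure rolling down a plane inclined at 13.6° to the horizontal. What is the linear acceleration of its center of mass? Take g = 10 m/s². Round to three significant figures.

The moment of inertia is 0.25MR², giving k ≡ I/(MR²) = 0.25.
Translational: Mg sinθ − f = Ma. Rotational about the CM: fR = Iα = kMRa, so f = kMa.
Eliminating f: Mg sinθ = (1+k)Ma, so a = g sinθ/(1+k) = 10 × sin13.6° / 1.25 ≈ 1.88 m/s².

a ≈ 1.88 m/s²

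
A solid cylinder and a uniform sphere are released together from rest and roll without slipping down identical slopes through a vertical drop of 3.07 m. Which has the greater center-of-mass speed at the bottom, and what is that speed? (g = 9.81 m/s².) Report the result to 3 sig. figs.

the uniform sphere, at v ≈ 6.56 m/s

For rolling without slipping, Mgh = ½(1+k)Mv² where k = I/(MR²), so v = √(2gh/(1+k)).
Solid cylinder: k = 0.5, giving v = √(2×9.81×3.07/1.5) = 6.337 m/s.
Uniform sphere: k = 0.4, giving v = √(2×9.81×3.07/1.4) = 6.559 m/s.
The smaller k wins: the uniform sphere, at ≈ 6.56 m/s.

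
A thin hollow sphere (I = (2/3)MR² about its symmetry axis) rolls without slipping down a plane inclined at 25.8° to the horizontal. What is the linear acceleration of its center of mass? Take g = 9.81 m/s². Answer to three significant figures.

The moment of inertia is (2/3)MR², giving k ≡ I/(MR²) = 2/3.
Along the incline Mg sinθ − f = Ma, and torque about the center fR = Iα = kMR²(a/R) gives f = kMa.
Eliminating f: Mg sinθ = (1+k)Ma, so a = g sinθ/(1+k) = 9.81 × sin25.8° / 1.667 ≈ 2.56 m/s².

a ≈ 2.56 m/s²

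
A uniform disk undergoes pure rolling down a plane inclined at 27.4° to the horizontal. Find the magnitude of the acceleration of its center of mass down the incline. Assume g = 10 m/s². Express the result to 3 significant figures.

For this body I = (1/2)MR², i.e. k = I/(MR²) = 0.5.
Translational: Mg sinθ − f = Ma. Rotational about the CM: fR = Iα = kMRa, so f = kMa.
Eliminating f: Mg sinθ = (1+k)Ma, so a = g sinθ/(1+k) = 10 × sin27.4° / 1.5 ≈ 3.07 m/s².

a ≈ 3.07 m/s²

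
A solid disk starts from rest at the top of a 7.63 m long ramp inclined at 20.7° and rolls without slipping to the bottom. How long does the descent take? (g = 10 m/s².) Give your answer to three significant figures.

Here I = (1/2)MR², so the shape factor k = I/(MR²) = 0.5.
Newton's second law down the slope: Mg sinθ − f = Ma. The torque equation fR = Iα (with α = a/R) gives f = kMa.
Hence a = g sinθ/(1+k) = 10×sin20.7°/1.5 = 2.356 m/s².
Starting from rest, L = ½at², so t = √(2L/a) = √(2×7.63/2.356) ≈ 2.54 s.

t ≈ 2.54 s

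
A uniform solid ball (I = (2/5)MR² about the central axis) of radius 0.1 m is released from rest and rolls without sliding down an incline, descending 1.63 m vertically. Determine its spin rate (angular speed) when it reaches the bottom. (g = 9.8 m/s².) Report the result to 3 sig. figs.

Here I = (2/5)MR², so the shape factor k = I/(MR²) = 0.4.
Rolling without slipping gives ω = v/R, so the total kinetic energy is ½Mv² + ½Iω² = ½(1+k)Mv² = (7/10)Mv².
Energy conservation Mgh = ½(1+k)Mv² gives v = √(2gh/(1+k)) = √(2 × 9.8 × 1.63 / 1.4) = 4.777 m/s.
The angular speed follows from ω = v/R = 4.777/0.1 ≈ 47.8 rad/s.

ω ≈ 47.8 rad/s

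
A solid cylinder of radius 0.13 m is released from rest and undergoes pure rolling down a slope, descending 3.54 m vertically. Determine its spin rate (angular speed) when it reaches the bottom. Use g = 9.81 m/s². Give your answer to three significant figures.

ω ≈ 52.3 rad/s

The moment of inertia is (1/2)MR², giving k ≡ I/(MR²) = 0.5.
Pure rolling means v = ωR; then KE = ½Mv² + ½I(v/R)² = ½(1+k)Mv² = (3/4)Mv².
Energy conservation Mgh = ½(1+k)Mv² gives v = √(2gh/(1+k)) = √(2 × 9.81 × 3.54 / 1.5) = 6.805 m/s.
Then ω = v/R = 6.805 / 0.13 ≈ 52.3 rad/s.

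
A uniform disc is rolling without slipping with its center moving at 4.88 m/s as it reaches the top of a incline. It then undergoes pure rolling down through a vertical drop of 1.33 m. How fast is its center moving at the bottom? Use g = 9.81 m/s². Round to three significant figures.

v ≈ 6.42 m/s

For this body I = (1/2)MR², i.e. k = I/(MR²) = 0.5.
Rolling without slipping gives ω = v/R, so the total kinetic energy is ½Mv² + ½Iω² = ½(1+k)Mv² = (3/4)Mv².
Energy conservation: (3/4)Mv₀² + Mgh = (3/4)Mv², so v² = v₀² + 2gh/(1+k).
v = √(4.88² + 2×9.81×1.33/1.5) = √41.21 ≈ 6.42 m/s.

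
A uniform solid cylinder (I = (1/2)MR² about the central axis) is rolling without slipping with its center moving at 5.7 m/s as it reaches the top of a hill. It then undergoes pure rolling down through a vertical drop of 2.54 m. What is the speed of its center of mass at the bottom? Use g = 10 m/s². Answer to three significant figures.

Here I = (1/2)MR², so the shape factor k = I/(MR²) = 0.5.
Rolling without slipping gives ω = v/R, so the total kinetic energy is ½Mv² + ½Iω² = ½(1+k)Mv² = (3/4)Mv².
Conserving energy between top and bottom: (3/4)Mv² = (3/4)Mv₀² + Mgh, hence v² = v₀² + 2gh/(1+k).
v = √(5.7² + 2×10×2.54/1.5) = √66.36 ≈ 8.15 m/s.

v ≈ 8.15 m/s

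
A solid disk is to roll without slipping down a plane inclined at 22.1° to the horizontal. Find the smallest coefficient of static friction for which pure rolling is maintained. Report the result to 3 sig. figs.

μ_min ≈ 0.135

The moment of inertia is (1/2)MR², giving k ≡ I/(MR²) = 0.5.
Translational: Mg sinθ − f = Ma. Rotational about the CM: fR = Iα = kMRa, so f = kMa.
These give a = g sinθ/(1+k) and the required friction f = kMg sinθ/(1+k).
With N = Mg cosθ, the no-slip condition f ≤ μN gives μ_min = f/N = k tanθ/(1+k).
μ_min = 0.5 × tan22.1° / 1.5 ≈ 0.135.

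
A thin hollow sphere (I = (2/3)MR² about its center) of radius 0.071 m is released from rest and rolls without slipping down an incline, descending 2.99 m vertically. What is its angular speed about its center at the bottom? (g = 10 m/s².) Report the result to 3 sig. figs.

The moment of inertia is (2/3)MR², giving k ≡ I/(MR²) = 2/3.
Since it rolls without slipping, ω = v/R and KE = ½Mv² + ½Iω² = ½(1+k)Mv² = (5/6)Mv².
Energy conservation Mgh = ½(1+k)Mv² gives v = √(2gh/(1+k)) = √(2 × 10 × 2.99 / 1.667) = 5.99 m/s.
Then ω = v/R = 5.99 / 0.071 ≈ 84.4 rad/s.

ω ≈ 84.4 rad/s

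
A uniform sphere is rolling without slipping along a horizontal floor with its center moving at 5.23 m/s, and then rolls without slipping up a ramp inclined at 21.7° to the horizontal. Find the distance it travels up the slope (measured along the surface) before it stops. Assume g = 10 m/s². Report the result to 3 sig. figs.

Here I = (2/5)MR², so the shape factor k = I/(MR²) = 0.4.
Since it rolls without slipping, ω = v/R and KE = ½Mv² + ½Iω² = ½(1+k)Mv² = (7/10)Mv².
Setting this equal to Mgh gives the vertical rise h = (1+k)v₀²/(2g) = 1.4×5.23²/(2×10) = 1.915 m.
Along the incline, d = h/sinθ = 1.915/sin21.7° ≈ 5.18 m.

d ≈ 5.18 m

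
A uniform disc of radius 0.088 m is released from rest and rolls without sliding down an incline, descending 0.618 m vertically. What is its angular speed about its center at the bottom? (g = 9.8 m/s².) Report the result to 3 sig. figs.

Here I = (1/2)MR², so the shape factor k = I/(MR²) = 0.5.
Pure rolling means v = ωR; then KE = ½Mv² + ½I(v/R)² = ½(1+k)Mv² = (3/4)Mv².
Energy conservation Mgh = ½(1+k)Mv² gives v = √(2gh/(1+k)) = √(2 × 9.8 × 0.618 / 1.5) = 2.842 m/s.
Then ω = v/R = 2.842 / 0.088 ≈ 32.3 rad/s.

ω ≈ 32.3 rad/s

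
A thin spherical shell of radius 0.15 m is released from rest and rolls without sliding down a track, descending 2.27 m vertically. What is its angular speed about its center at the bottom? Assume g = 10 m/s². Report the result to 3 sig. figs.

ω ≈ 34.8 rad/s

With I = (2/3)MR², the ratio k = I/(MR²) is 2/3.
Pure rolling means v = ωR; then KE = ½Mv² + ½I(v/R)² = ½(1+k)Mv² = (5/6)Mv².
Energy conservation Mgh = ½(1+k)Mv² gives v = √(2gh/(1+k)) = √(2 × 10 × 2.27 / 1.667) = 5.219 m/s.
Then ω = v/R = 5.219 / 0.15 ≈ 34.8 rad/s.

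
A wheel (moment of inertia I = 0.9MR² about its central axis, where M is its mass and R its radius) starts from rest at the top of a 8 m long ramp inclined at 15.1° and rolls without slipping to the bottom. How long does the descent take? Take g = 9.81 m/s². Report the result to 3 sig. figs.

t ≈ 3.45 s

The moment of inertia is 0.9MR², giving k ≡ I/(MR²) = 0.9.
Newton's second law down the slope: Mg sinθ − f = Ma. The torque equation fR = Iα (with α = a/R) gives f = kMa.
Hence a = g sinθ/(1+k) = 9.81×sin15.1°/1.9 = 1.345 m/s².
Starting from rest, L = ½at², so t = √(2L/a) = √(2×8/1.345) ≈ 3.45 s.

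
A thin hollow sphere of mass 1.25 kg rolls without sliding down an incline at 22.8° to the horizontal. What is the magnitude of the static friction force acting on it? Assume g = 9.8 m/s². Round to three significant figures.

f ≈ 1.90 N

The moment of inertia is (2/3)MR², giving k ≡ I/(MR²) = 2/3.
Translational: Mg sinθ − f = Ma. Rotational about the CM: fR = Iα = kMRa, so f = kMa.
Combining, a = g sinθ/(1+k) and f = kMa = kMg sinθ/(1+k).
f = (2/3) × 1.25 × 9.8 × sin22.8° / 1.667 ≈ 1.90 N.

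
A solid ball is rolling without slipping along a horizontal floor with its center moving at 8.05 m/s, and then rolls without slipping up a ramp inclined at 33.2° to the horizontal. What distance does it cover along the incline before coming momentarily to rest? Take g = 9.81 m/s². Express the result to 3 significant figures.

For this body I = (2/5)MR², i.e. k = I/(MR²) = 0.4.
The rolling condition ω = v/R makes the rotational term ½I(v/R)² = ½kMv², so KE_total = ½(1+k)Mv² = (7/10)Mv².
Setting this equal to Mgh gives the vertical rise h = (1+k)v₀²/(2g) = 1.4×8.05²/(2×9.81) = 4.624 m.
Along the incline, d = h/sinθ = 4.624/sin33.2° ≈ 8.44 m.

d ≈ 8.44 m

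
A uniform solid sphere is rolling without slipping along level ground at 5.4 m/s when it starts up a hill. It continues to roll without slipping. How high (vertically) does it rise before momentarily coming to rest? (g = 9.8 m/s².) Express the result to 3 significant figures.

The moment of inertia is (2/5)MR², giving k ≡ I/(MR²) = 0.4.
Pure rolling means v = ωR; then KE = ½Mv² + ½I(v/R)² = ½(1+k)Mv² = (7/10)Mv².
At the top the kinetic energy is zero, so (7/10)Mv₀² = Mgh.
Thus h = (1+k)v₀²/(2g) = 1.4 × 5.4² / (2 × 9.8) ≈ 2.08 m.

h ≈ 2.08 m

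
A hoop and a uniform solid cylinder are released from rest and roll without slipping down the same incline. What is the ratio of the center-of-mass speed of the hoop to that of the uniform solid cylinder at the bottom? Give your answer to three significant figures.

Each satisfies Mgh = ½(1+k)Mv² with k = I/(MR²), so v ∝ 1/√(1+k).
For the hoop k = 1; for the uniform solid cylinder k = 0.5.
v₁/v₂ = √((1+k₂)/(1+k₁)) = √(1.5/2) ≈ 0.866.

v_ratio ≈ 0.866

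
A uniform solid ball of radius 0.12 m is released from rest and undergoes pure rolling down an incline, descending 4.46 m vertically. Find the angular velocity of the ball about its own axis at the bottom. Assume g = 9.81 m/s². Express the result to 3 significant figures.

For this body I = (2/5)MR², i.e. k = I/(MR²) = 0.4.
Pure rolling means v = ωR; then KE = ½Mv² + ½I(v/R)² = ½(1+k)Mv² = (7/10)Mv².
Energy conservation Mgh = ½(1+k)Mv² gives v = √(2gh/(1+k)) = √(2 × 9.81 × 4.46 / 1.4) = 7.906 m/s.
The angular speed follows from ω = v/R = 7.906/0.12 ≈ 65.9 rad/s.

ω ≈ 65.9 rad/s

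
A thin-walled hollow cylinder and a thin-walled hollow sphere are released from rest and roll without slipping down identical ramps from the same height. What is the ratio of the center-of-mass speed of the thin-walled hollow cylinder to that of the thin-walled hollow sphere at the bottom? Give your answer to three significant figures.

v_ratio ≈ 0.913

Each satisfies Mgh = ½(1+k)Mv² with k = I/(MR²), so v ∝ 1/√(1+k).
For the thin-walled hollow cylinder k = 1; for the thin-walled hollow sphere k = 2/3.
v₁/v₂ = √((1+k₂)/(1+k₁)) = √(1.667/2) ≈ 0.913.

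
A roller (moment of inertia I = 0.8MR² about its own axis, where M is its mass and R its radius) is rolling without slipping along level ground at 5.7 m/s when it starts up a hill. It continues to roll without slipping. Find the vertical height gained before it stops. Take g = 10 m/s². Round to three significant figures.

With I = 0.8MR², the ratio k = I/(MR²) is 0.8.
The rolling condition ω = v/R makes the rotational term ½I(v/R)² = ½kMv², so KE_total = ½(1+k)Mv² = (9/10)Mv².
At the top the kinetic energy is zero, so (9/10)Mv₀² = Mgh.
Thus h = (1+k)v₀²/(2g) = 1.8 × 5.7² / (2 × 10) ≈ 2.92 m.

h ≈ 2.92 m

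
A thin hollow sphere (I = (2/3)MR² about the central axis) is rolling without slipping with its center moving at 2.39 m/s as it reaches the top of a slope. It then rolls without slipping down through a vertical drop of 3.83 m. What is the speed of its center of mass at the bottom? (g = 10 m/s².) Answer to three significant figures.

Here I = (2/3)MR², so the shape factor k = I/(MR²) = 2/3.
Pure rolling means v = ωR; then KE = ½Mv² + ½I(v/R)² = ½(1+k)Mv² = (5/6)Mv².
Energy conservation: (5/6)Mv₀² + Mgh = (5/6)Mv², so v² = v₀² + 2gh/(1+k).
v = √(2.39² + 2×10×3.83/1.667) = √51.67 ≈ 7.19 m/s.

v ≈ 7.19 m/s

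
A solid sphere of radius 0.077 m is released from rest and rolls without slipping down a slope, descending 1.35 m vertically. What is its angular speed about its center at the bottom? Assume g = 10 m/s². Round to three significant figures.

Here I = (2/5)MR², so the shape factor k = I/(MR²) = 0.4.
The rolling condition ω = v/R makes the rotational term ½I(v/R)² = ½kMv², so KE_total = ½(1+k)Mv² = (7/10)Mv².
Energy conservation Mgh = ½(1+k)Mv² gives v = √(2gh/(1+k)) = √(2 × 10 × 1.35 / 1.4) = 4.392 m/s.
Then ω = v/R = 4.392 / 0.077 ≈ 57.0 rad/s.

ω ≈ 57.0 rad/s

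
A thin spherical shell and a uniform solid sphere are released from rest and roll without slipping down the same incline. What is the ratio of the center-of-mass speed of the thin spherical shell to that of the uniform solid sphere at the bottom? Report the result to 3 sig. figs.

Each satisfies Mgh = ½(1+k)Mv² with k = I/(MR²), so v ∝ 1/√(1+k).
For the thin spherical shell k = 2/3; for the uniform solid sphere k = 0.4.
v₁/v₂ = √((1+k₂)/(1+k₁)) = √(1.4/1.667) ≈ 0.917.

v_ratio ≈ 0.917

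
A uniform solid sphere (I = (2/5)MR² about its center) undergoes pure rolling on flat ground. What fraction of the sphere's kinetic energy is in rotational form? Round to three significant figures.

fraction ≈ 0.286

With I = (2/5)MR², the ratio k = I/(MR²) is 0.4.
With ω = v/R, KE_trans = ½Mv² and KE_rot = ½Iω² = ½kMv², so KE_total = ½(1+k)Mv².
The rotational fraction is therefore k/(1+k) = 0.4/1.4 ≈ 0.286.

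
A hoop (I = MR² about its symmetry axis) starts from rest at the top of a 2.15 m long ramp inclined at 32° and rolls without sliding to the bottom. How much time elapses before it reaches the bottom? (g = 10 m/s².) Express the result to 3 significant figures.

Here I = MR², so the shape factor k = I/(MR²) = 1.
Translational: Mg sinθ − f = Ma. Rotational about the CM: fR = Iα = kMRa, so f = kMa.
Hence a = g sinθ/(1+k) = 10×sin32°/2 = 2.65 m/s².
Starting from rest, L = ½at², so t = √(2L/a) = √(2×2.15/2.65) ≈ 1.27 s.

t ≈ 1.27 s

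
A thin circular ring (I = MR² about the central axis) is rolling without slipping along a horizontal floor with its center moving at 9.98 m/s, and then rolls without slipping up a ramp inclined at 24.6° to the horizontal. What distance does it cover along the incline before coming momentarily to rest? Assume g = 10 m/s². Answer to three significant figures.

d ≈ 23.9 m

For this body I = MR², i.e. k = I/(MR²) = 1.
Since it rolls without slipping, ω = v/R and KE = ½Mv² + ½Iω² = ½(1+k)Mv² = Mv².
Setting this equal to Mgh gives the vertical rise h = (1+k)v₀²/(2g) = 2×9.98²/(2×10) = 9.96 m.
The distance along the slope is d = h/sinθ = 9.96/sin24.6° ≈ 23.9 m.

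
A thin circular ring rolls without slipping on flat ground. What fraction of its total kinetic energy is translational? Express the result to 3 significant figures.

For this body I = MR², i.e. k = I/(MR²) = 1.
Since ω = v/R, the translational part is ½Mv² and the rotational part is ½I(v/R)² = ½kMv²; the total is ½(1+k)Mv².
The translational fraction is therefore 1/(1+k) = 1/2 ≈ 0.500.

fraction ≈ 0.500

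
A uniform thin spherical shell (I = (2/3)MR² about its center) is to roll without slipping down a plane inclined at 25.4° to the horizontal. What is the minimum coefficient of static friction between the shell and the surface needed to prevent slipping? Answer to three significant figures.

μ_min ≈ 0.190

With I = (2/3)MR², the ratio k = I/(MR²) is 2/3.
Translational: Mg sinθ − f = Ma. Rotational about the CM: fR = Iα = kMRa, so f = kMa.
These give a = g sinθ/(1+k) and the required friction f = kMg sinθ/(1+k).
With N = Mg cosθ, the no-slip condition f ≤ μN gives μ_min = f/N = k tanθ/(1+k).
μ_min = (2/3) × tan25.4° / 1.667 ≈ 0.190.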